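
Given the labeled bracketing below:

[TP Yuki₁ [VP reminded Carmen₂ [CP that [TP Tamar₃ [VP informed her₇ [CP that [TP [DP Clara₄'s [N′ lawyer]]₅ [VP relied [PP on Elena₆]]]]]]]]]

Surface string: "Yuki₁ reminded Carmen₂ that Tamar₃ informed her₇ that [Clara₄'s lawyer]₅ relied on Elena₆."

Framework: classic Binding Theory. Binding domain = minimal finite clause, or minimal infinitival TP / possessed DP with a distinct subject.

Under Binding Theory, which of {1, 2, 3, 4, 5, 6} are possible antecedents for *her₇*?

{1, 2}

*her* is a pronoun, so Principle B applies: it must be free in its binding domain.
Binding domain of *her₇*: the embedded TP, whose subject is Tamar₃.
*Yuki₁* c-commands the pronoun but from outside its binding domain, and is not c-commanded by it → coindexation permitted.
*Carmen₂* c-commands the pronoun but from outside its binding domain, and is not c-commanded by it → coindexation permitted.
*Tamar₃* c-commands the pronoun within its binding domain → coindexation would violate Principle B.
*Clara₄*: the pronoun c-commands this R-expression → coindexation would violate Principle C on *Clara₄*.
*[Clara₄'s lawyer]₅*: the pronoun c-commands this R-expression → coindexation would violate Principle C on *[Clara₄'s lawyer]₅*.
*Elena₆*: the pronoun c-commands this R-expression → coindexation would violate Principle C on *Elena₆*.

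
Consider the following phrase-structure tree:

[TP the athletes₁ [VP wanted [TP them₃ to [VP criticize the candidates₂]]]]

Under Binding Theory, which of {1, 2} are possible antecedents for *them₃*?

*them* is a pronoun, so Principle B applies: it must be free in its binding domain.
Binding domain of *them₃*: the matrix TP, whose subject is the athletes₁.
*the athletes₁* c-commands the pronoun within its binding domain → coindexation would violate Principle B.
*the candidates₂*: the pronoun c-commands this R-expression → coindexation would violate Principle C on *the candidates₂*.

none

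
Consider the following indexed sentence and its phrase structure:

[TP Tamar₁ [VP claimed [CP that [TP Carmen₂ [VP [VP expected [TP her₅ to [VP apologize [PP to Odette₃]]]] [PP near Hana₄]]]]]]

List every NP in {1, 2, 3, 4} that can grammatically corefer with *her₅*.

{1, 4}

*her* is a pronoun, so Principle B applies: it must be free in its binding domain.
Binding domain of *her₅*: the embedded TP, whose subject is Carmen₂.
*Tamar₁* c-commands the pronoun but from outside its binding domain, and is not c-commanded by it → coindexation permitted.
*Carmen₂* c-commands the pronoun within its binding domain → coindexation would violate Principle B.
*Odette₃*: the pronoun c-commands this R-expression → coindexation would violate Principle C on *Odette₃*.
*Hana₄* and the pronoun do not c-command one another → neither Principle B nor Principle C is at stake; coindexation permitted.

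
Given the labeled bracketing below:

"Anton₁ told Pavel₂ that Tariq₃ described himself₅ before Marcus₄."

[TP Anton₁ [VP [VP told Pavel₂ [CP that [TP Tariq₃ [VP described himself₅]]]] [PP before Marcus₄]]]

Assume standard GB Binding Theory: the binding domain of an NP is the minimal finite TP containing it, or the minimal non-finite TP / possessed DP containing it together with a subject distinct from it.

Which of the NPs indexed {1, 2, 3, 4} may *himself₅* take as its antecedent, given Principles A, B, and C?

*himself* is an anaphor, so Principle A applies: it must be bound in its binding domain.
Binding domain of *himself₅*: the embedded TP, whose subject is Tariq₃.
*Anton₁* c-commands the anaphor but is outside its binding domain → cannot satisfy Principle A.
*Pavel₂* c-commands the anaphor but is outside its binding domain → cannot satisfy Principle A.
*Tariq₃* c-commands the anaphor within its binding domain → licit binder.
*Marcus₄* does not c-command the anaphor → cannot bind it.

{3}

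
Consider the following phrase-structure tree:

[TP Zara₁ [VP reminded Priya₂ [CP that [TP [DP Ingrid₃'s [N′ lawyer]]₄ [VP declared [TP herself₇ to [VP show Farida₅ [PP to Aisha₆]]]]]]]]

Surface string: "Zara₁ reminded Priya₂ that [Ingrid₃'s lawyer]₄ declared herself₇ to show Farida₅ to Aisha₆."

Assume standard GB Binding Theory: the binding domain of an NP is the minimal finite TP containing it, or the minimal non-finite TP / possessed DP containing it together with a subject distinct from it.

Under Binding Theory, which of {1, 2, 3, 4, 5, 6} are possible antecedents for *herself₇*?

*herself* is an anaphor, so Principle A applies: it must be bound in its binding domain.
Binding domain of *herself₇*: the embedded TP, whose subject is [Ingrid₃'s lawyer]₄.
*Zara₁* c-commands the anaphor but is outside its binding domain → cannot satisfy Principle A.
*Priya₂* c-commands the anaphor but is outside its binding domain → cannot satisfy Principle A.
*Ingrid₃* does not c-command the anaphor → cannot bind it.
*[Ingrid₃'s lawyer]₄* c-commands the anaphor within its binding domain → licit binder.
*Farida₅* does not c-command the anaphor → cannot bind it.
*Aisha₆* does not c-command the anaphor → cannot bind it.

{4}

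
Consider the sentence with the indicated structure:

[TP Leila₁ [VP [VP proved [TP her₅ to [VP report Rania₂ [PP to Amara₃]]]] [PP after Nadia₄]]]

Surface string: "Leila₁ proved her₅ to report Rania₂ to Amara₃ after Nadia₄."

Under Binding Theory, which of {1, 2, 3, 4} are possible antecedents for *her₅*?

{4}

*her* is a pronoun, so Principle B applies: it must be free in its binding domain.
Binding domain of *her₅*: the matrix TP, whose subject is Leila₁.
*Leila₁* c-commands the pronoun within its binding domain → coindexation would violate Principle B.
*Rania₂*: the pronoun c-commands this R-expression → coindexation would violate Principle C on *Rania₂*.
*Amara₃*: the pronoun c-commands this R-expression → coindexation would violate Principle C on *Amara₃*.
*Nadia₄* and the pronoun do not c-command one another → neither Principle B nor Principle C is at stake; coindexation permitted.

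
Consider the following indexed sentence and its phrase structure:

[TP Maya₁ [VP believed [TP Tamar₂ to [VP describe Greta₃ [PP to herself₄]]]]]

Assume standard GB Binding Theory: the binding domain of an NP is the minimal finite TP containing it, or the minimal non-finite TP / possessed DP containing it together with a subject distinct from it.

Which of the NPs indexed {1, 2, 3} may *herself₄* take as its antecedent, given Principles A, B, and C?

{2, 3}

*herself* is an anaphor, so Principle A applies: it must be bound in its binding domain.
Binding domain of *herself₄*: the embedded TP, whose subject is Tamar₂.
*Maya₁* c-commands the anaphor but is outside its binding domain → cannot satisfy Principle A.
*Tamar₂* c-commands the anaphor within its binding domain → licit binder.
*Greta₃* c-commands the anaphor within its binding domain → licit binder.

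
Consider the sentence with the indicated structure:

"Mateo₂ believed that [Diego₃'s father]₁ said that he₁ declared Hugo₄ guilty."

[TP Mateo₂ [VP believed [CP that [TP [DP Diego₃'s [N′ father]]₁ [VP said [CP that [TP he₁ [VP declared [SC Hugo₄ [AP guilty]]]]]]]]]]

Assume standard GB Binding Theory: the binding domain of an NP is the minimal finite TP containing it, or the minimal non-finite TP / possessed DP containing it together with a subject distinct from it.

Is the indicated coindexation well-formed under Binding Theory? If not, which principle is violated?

The two coindexed NPs are *[Diego₃'s father]₁* and *he₁*.
*he₁* is a pronoun; nothing c-commands it within its binding domain (the embedded TP.), so Principle B holds trivially.
*[Diego₃'s father]₁* is an R-expression; *he₁* does not c-command it, and no other NP shares its index, so Principle C is satisfied.
All principles are respected.

grammatical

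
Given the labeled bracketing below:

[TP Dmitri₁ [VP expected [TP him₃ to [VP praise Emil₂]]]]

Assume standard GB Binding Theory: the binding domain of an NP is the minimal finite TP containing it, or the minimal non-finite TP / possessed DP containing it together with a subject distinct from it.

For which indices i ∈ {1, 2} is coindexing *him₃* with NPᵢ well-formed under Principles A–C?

*him* is a pronoun, so Principle B applies: it must be free in its binding domain.
Binding domain of *him₃*: the matrix TP, whose subject is Dmitri₁.
*Dmitri₁* c-commands the pronoun within its binding domain → coindexation would violate Principle B.
*Emil₂*: the pronoun c-commands this R-expression → coindexation would violate Principle C on *Emil₂*.

none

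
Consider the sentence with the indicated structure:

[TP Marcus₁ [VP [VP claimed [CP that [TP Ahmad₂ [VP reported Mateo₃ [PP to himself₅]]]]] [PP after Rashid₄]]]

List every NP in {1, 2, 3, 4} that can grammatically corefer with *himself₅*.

{2, 3}

*himself* is an anaphor, so Principle A applies: it must be bound in its binding domain.
Binding domain of *himself₅*: the embedded TP, whose subject is Ahmad₂.
*Marcus₁* c-commands the anaphor but is outside its binding domain → cannot satisfy Principle A.
*Ahmad₂* c-commands the anaphor within its binding domain → licit binder.
*Mateo₃* c-commands the anaphor within its binding domain → licit binder.
*Rashid₄* does not c-command the anaphor → cannot bind it.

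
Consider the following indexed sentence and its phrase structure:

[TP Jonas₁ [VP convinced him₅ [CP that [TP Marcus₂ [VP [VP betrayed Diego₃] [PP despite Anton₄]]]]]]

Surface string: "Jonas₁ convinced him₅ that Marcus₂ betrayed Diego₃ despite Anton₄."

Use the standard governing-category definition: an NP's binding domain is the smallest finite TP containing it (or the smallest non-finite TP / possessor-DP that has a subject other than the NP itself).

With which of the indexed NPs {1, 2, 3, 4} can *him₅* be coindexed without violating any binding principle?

*him* is a pronoun, so Principle B applies: it must be free in its binding domain.
Binding domain of *him₅*: the matrix TP, whose subject is Jonas₁.
*Jonas₁* c-commands the pronoun within its binding domain → coindexation would violate Principle B.
*Marcus₂*: the pronoun c-commands this R-expression → coindexation would violate Principle C on *Marcus₂*.
*Diego₃*: the pronoun c-commands this R-expression → coindexation would violate Principle C on *Diego₃*.
*Anton₄*: the pronoun c-commands this R-expression → coindexation would violate Principle C on *Anton₄*.

none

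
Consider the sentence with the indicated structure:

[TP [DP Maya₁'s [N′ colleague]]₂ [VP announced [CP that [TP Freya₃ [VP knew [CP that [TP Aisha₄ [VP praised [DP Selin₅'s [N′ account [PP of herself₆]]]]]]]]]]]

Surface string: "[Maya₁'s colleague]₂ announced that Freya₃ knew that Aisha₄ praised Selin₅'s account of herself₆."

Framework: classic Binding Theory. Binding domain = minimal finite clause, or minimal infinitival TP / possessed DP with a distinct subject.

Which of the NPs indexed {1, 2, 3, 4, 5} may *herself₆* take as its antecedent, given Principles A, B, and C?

*herself* is an anaphor, so Principle A applies: it must be bound in its binding domain.
Binding domain of *herself₆*: the possessed DP, whose subject is Selin₅.
*Maya₁* does not c-command the anaphor → cannot bind it.
*[Maya₁'s colleague]₂* c-commands the anaphor but is outside its binding domain → cannot satisfy Principle A.
*Freya₃* c-commands the anaphor but is outside its binding domain → cannot satisfy Principle A.
*Aisha₄* c-commands the anaphor but is outside its binding domain → cannot satisfy Principle A.
*Selin₅* c-commands the anaphor within its binding domain → licit binder.

{5}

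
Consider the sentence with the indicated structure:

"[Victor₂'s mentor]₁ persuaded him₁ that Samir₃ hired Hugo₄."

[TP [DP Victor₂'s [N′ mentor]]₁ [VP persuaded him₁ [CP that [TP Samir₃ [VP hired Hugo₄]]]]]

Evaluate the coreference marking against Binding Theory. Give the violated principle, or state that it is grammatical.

Principle B

The two coindexed NPs are *[Victor₂'s mentor]₁* and *him₁*.
*him₁* is a pronoun. Its binding domain is the matrix TP, whose subject is [Victor₂'s mentor]₁.
*[Victor₂'s mentor]₁* c-commands it within that domain and carries the same index.
The pronoun is locally bound → Principle B violation.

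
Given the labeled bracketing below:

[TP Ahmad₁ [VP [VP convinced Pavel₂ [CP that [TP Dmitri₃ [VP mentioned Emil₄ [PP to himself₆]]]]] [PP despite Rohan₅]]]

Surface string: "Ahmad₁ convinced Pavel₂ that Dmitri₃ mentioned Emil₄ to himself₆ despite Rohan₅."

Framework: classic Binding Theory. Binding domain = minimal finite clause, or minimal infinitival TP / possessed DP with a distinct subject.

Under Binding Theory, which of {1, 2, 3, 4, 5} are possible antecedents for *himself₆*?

{3, 4}

*himself* is an anaphor, so Principle A applies: it must be bound in its binding domain.
Binding domain of *himself₆*: the embedded TP, whose subject is Dmitri₃.
*Ahmad₁* c-commands the anaphor but is outside its binding domain → cannot satisfy Principle A.
*Pavel₂* c-commands the anaphor but is outside its binding domain → cannot satisfy Principle A.
*Dmitri₃* c-commands the anaphor within its binding domain → licit binder.
*Emil₄* c-commands the anaphor within its binding domain → licit binder.
*Rohan₅* does not c-command the anaphor → cannot bind it.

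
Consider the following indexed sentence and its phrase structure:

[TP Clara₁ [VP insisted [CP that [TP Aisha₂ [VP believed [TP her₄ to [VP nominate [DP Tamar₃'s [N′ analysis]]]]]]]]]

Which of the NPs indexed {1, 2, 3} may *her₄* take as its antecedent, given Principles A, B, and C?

{1}

*her* is a pronoun, so Principle B applies: it must be free in its binding domain.
Binding domain of *her₄*: the embedded TP, whose subject is Aisha₂.
*Clara₁* c-commands the pronoun but from outside its binding domain, and is not c-commanded by it → coindexation permitted.
*Aisha₂* c-commands the pronoun within its binding domain → coindexation would violate Principle B.
*Tamar₃*: the pronoun c-commands this R-expression → coindexation would violate Principle C on *Tamar₃*.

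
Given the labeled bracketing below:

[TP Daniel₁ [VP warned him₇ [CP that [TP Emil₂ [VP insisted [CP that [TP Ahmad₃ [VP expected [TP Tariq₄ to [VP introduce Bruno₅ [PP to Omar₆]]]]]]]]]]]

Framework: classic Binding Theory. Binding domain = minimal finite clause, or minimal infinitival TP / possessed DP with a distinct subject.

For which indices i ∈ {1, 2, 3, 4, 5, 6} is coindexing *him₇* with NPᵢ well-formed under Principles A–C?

*him* is a pronoun, so Principle B applies: it must be free in its binding domain.
Binding domain of *him₇*: the matrix TP, whose subject is Daniel₁.
*Daniel₁* c-commands the pronoun within its binding domain → coindexation would violate Principle B.
*Emil₂*: the pronoun c-commands this R-expression → coindexation would violate Principle C on *Emil₂*.
*Ahmad₃*: the pronoun c-commands this R-expression → coindexation would violate Principle C on *Ahmad₃*.
*Tariq₄*: the pronoun c-commands this R-expression → coindexation would violate Principle C on *Tariq₄*.
*Bruno₅*: the pronoun c-commands this R-expression → coindexation would violate Principle C on *Bruno₅*.
*Omar₆*: the pronoun c-commands this R-expression → coindexation would violate Principle C on *Omar₆*.

none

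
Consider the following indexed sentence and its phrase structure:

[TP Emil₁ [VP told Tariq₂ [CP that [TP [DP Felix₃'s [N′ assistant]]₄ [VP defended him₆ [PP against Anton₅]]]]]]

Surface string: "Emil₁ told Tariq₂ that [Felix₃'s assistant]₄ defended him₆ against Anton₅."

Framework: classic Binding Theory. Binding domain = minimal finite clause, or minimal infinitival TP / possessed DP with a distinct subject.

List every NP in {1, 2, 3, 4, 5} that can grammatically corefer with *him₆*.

*him* is a pronoun, so Principle B applies: it must be free in its binding domain.
Binding domain of *him₆*: the embedded TP, whose subject is [Felix₃'s assistant]₄.
*Emil₁* c-commands the pronoun but from outside its binding domain, and is not c-commanded by it → coindexation permitted.
*Tariq₂* c-commands the pronoun but from outside its binding domain, and is not c-commanded by it → coindexation permitted.
*Felix₃* and the pronoun do not c-command one another → neither Principle B nor Principle C is at stake; coindexation permitted.
*[Felix₃'s assistant]₄* c-commands the pronoun within its binding domain → coindexation would violate Principle B.
*Anton₅*: the pronoun c-commands this R-expression → coindexation would violate Principle C on *Anton₅*.

{1, 2, 3}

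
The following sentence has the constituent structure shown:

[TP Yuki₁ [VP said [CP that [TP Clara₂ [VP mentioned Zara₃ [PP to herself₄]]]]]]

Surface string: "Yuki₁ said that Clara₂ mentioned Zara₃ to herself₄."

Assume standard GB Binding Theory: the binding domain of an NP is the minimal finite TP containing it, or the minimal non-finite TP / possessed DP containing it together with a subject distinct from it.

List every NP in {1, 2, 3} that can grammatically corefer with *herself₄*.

*herself* is an anaphor, so Principle A applies: it must be bound in its binding domain.
Binding domain of *herself₄*: the embedded TP, whose subject is Clara₂.
*Yuki₁* c-commands the anaphor but is outside its binding domain → cannot satisfy Principle A.
*Clara₂* c-commands the anaphor within its binding domain → licit binder.
*Zara₃* c-commands the anaphor within its binding domain → licit binder.

{2, 3}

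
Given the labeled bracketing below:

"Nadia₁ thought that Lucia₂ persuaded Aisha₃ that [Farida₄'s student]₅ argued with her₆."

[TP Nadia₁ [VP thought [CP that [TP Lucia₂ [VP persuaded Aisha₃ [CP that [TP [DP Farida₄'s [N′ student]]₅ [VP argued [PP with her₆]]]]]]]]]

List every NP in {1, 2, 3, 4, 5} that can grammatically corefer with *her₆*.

*her* is a pronoun, so Principle B applies: it must be free in its binding domain.
Binding domain of *her₆*: the embedded TP, whose subject is [Farida₄'s student]₅.
*Nadia₁* c-commands the pronoun but from outside its binding domain, and is not c-commanded by it → coindexation permitted.
*Lucia₂* c-commands the pronoun but from outside its binding domain, and is not c-commanded by it → coindexation permitted.
*Aisha₃* c-commands the pronoun but from outside its binding domain, and is not c-commanded by it → coindexation permitted.
*Farida₄* and the pronoun do not c-command one another → neither Principle B nor Principle C is at stake; coindexation permitted.
*[Farida₄'s student]₅* c-commands the pronoun within its binding domain → coindexation would violate Principle B.

{1, 2, 3, 4}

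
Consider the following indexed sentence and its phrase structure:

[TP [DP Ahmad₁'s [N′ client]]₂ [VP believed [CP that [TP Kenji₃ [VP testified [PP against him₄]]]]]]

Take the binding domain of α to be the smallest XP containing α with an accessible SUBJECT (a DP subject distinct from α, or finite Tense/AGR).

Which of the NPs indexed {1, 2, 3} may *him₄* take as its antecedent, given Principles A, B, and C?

{1, 2}

*him* is a pronoun, so Principle B applies: it must be free in its binding domain.
Binding domain of *him₄*: the embedded TP, whose subject is Kenji₃.
*Ahmad₁* and the pronoun do not c-command one another → neither Principle B nor Principle C is at stake; coindexation permitted.
*[Ahmad₁'s client]₂* c-commands the pronoun but from outside its binding domain, and is not c-commanded by it → coindexation permitted.
*Kenji₃* c-commands the pronoun within its binding domain → coindexation would violate Principle B.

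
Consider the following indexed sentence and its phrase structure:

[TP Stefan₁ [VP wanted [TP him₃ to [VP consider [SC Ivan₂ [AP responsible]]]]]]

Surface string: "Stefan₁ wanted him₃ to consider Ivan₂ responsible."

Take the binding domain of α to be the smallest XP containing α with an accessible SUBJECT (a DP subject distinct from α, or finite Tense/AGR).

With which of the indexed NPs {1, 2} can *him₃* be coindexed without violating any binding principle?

none

*him* is a pronoun, so Principle B applies: it must be free in its binding domain.
Binding domain of *him₃*: the matrix TP, whose subject is Stefan₁.
*Stefan₁* c-commands the pronoun within its binding domain → coindexation would violate Principle B.
*Ivan₂*: the pronoun c-commands this R-expression → coindexation would violate Principle C on *Ivan₂*.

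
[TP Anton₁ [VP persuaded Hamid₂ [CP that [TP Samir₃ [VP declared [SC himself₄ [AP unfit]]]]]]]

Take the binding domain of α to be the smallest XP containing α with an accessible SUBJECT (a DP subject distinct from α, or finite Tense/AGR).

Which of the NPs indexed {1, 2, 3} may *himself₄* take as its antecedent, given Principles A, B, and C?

{3}

*himself* is an anaphor, so Principle A applies: it must be bound in its binding domain.
Binding domain of *himself₄*: the embedded TP, whose subject is Samir₃.
*Anton₁* c-commands the anaphor but is outside its binding domain → cannot satisfy Principle A.
*Hamid₂* c-commands the anaphor but is outside its binding domain → cannot satisfy Principle A.
*Samir₃* c-commands the anaphor within its binding domain → licit binder.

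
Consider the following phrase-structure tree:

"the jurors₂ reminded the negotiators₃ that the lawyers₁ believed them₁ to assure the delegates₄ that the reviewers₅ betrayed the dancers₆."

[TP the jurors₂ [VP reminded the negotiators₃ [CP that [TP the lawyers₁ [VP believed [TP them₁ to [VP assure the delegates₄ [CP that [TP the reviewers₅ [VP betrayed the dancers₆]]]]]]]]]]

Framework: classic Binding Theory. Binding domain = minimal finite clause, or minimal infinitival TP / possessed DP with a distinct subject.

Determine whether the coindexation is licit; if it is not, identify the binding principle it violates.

Principle B

The two coindexed NPs are *the lawyers₁* and *them₁*.
*them₁* is a pronoun. Its binding domain is the embedded TP, whose subject is the lawyers₁.
*the lawyers₁* c-commands it within that domain and carries the same index.
The pronoun is locally bound → Principle B violation.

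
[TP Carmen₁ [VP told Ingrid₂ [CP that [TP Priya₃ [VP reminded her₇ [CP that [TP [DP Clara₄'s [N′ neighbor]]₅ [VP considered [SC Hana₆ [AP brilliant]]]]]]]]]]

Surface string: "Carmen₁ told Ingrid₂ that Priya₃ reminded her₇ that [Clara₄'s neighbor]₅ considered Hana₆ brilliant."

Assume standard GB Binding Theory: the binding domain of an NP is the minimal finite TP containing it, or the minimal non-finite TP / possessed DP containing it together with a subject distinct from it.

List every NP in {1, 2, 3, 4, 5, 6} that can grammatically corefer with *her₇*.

*her* is a pronoun, so Principle B applies: it must be free in its binding domain.
Binding domain of *her₇*: the embedded TP, whose subject is Priya₃.
*Carmen₁* c-commands the pronoun but from outside its binding domain, and is not c-commanded by it → coindexation permitted.
*Ingrid₂* c-commands the pronoun but from outside its binding domain, and is not c-commanded by it → coindexation permitted.
*Priya₃* c-commands the pronoun within its binding domain → coindexation would violate Principle B.
*Clara₄*: the pronoun c-commands this R-expression → coindexation would violate Principle C on *Clara₄*.
*[Clara₄'s neighbor]₅*: the pronoun c-commands this R-expression → coindexation would violate Principle C on *[Clara₄'s neighbor]₅*.
*Hana₆*: the pronoun c-commands this R-expression → coindexation would violate Principle C on *Hana₆*.

{1, 2}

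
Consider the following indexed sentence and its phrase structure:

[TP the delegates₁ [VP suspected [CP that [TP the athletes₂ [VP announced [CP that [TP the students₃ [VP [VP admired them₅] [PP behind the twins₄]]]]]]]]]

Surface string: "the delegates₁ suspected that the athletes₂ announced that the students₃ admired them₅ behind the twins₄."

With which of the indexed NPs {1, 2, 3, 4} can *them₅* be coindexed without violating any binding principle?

{1, 2, 4}

*them* is a pronoun, so Principle B applies: it must be free in its binding domain.
Binding domain of *them₅*: the embedded TP, whose subject is the students₃.
*the delegates₁* c-commands the pronoun but from outside its binding domain, and is not c-commanded by it → coindexation permitted.
*the athletes₂* c-commands the pronoun but from outside its binding domain, and is not c-commanded by it → coindexation permitted.
*the students₃* c-commands the pronoun within its binding domain → coindexation would violate Principle B.
*the twins₄* and the pronoun do not c-command one another → neither Principle B nor Principle C is at stake; coindexation permitted.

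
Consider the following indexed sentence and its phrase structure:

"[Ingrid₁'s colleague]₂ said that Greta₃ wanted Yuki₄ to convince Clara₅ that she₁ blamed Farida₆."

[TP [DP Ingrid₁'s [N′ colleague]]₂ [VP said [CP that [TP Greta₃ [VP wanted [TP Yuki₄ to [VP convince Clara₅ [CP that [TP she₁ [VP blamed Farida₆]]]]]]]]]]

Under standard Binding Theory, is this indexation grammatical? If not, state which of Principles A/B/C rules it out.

grammatical

The two coindexed NPs are *Ingrid₁* and *she₁*.
*she₁* is a pronoun; nothing c-commands it within its binding domain (the embedded TP.), so Principle B holds trivially.
*Ingrid₁* is an R-expression; *she₁* does not c-command it, and no other NP shares its index, so Principle C is satisfied.
All principles are respected.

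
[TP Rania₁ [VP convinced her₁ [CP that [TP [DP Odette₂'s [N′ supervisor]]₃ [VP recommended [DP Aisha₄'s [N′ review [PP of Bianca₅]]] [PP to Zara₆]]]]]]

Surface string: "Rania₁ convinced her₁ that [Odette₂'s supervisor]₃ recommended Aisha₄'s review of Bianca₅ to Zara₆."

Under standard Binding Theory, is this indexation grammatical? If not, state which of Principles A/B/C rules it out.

Principle B

The two coindexed NPs are *Rania₁* and *her₁*.
*her₁* is a pronoun. Its binding domain is the matrix TP, whose subject is Rania₁.
*Rania₁* c-commands it within that domain and carries the same index.
The pronoun is locally bound → Principle B violation.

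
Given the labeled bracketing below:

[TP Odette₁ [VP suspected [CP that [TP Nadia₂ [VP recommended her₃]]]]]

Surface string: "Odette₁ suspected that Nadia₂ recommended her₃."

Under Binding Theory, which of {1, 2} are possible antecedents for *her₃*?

{1}

*her* is a pronoun, so Principle B applies: it must be free in its binding domain.
Binding domain of *her₃*: the embedded TP, whose subject is Nadia₂.
*Odette₁* c-commands the pronoun but from outside its binding domain, and is not c-commanded by it → coindexation permitted.
*Nadia₂* c-commands the pronoun within its binding domain → coindexation would violate Principle B.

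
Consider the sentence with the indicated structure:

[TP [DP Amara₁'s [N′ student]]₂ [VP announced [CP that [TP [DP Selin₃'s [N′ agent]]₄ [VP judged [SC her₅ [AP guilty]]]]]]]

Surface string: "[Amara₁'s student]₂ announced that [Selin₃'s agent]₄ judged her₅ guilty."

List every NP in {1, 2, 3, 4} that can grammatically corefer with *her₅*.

{1, 2, 3}

*her* is a pronoun, so Principle B applies: it must be free in its binding domain.
Binding domain of *her₅*: the embedded TP, whose subject is [Selin₃'s agent]₄.
*Amara₁* and the pronoun do not c-command one another → neither Principle B nor Principle C is at stake; coindexation permitted.
*[Amara₁'s student]₂* c-commands the pronoun but from outside its binding domain, and is not c-commanded by it → coindexation permitted.
*Selin₃* and the pronoun do not c-command one another → neither Principle B nor Principle C is at stake; coindexation permitted.
*[Selin₃'s agent]₄* c-commands the pronoun within its binding domain → coindexation would violate Principle B.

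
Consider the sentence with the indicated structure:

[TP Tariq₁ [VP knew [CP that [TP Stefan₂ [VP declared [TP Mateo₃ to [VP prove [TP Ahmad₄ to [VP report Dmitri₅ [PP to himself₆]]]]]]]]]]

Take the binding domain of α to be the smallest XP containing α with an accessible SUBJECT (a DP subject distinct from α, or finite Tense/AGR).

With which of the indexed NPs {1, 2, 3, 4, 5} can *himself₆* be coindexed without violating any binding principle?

*himself* is an anaphor, so Principle A applies: it must be bound in its binding domain.
Binding domain of *himself₆*: the embedded TP, whose subject is Ahmad₄.
*Tariq₁* c-commands the anaphor but is outside its binding domain → cannot satisfy Principle A.
*Stefan₂* c-commands the anaphor but is outside its binding domain → cannot satisfy Principle A.
*Mateo₃* c-commands the anaphor but is outside its binding domain → cannot satisfy Principle A.
*Ahmad₄* c-commands the anaphor within its binding domain → licit binder.
*Dmitri₅* c-commands the anaphor within its binding domain → licit binder.

{4, 5}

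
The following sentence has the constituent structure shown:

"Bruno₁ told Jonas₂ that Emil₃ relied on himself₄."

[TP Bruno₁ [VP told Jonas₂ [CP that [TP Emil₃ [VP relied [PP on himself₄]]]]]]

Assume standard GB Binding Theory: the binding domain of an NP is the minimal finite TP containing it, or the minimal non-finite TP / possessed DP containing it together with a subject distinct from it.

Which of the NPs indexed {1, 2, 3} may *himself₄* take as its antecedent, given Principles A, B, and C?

{3}

*himself* is an anaphor, so Principle A applies: it must be bound in its binding domain.
Binding domain of *himself₄*: the embedded TP, whose subject is Emil₃.
*Bruno₁* c-commands the anaphor but is outside its binding domain → cannot satisfy Principle A.
*Jonas₂* c-commands the anaphor but is outside its binding domain → cannot satisfy Principle A.
*Emil₃* c-commands the anaphor within its binding domain → licit binder.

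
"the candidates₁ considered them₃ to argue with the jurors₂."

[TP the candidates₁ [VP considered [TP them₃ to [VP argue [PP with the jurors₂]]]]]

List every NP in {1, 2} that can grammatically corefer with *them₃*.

*them* is a pronoun, so Principle B applies: it must be free in its binding domain.
Binding domain of *them₃*: the matrix TP, whose subject is the candidates₁.
*the candidates₁* c-commands the pronoun within its binding domain → coindexation would violate Principle B.
*the jurors₂*: the pronoun c-commands this R-expression → coindexation would violate Principle C on *the jurors₂*.

none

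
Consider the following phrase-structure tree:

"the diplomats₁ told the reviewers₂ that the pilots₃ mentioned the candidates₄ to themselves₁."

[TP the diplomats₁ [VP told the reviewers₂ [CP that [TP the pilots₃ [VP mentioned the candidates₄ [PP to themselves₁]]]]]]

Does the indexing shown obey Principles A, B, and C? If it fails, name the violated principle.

Principle A

The two coindexed NPs are *the diplomats₁* and *themselves₁*.
*themselves₁* is an anaphor. Principle A requires it to be bound within its binding domain — the embedded TP, whose subject is the pilots₃.
Within that domain it is c-commanded by *the pilots₃*, *the candidates₄*, none of which share its index.
*the diplomats₁* does c-command the anaphor, but from outside its binding domain.
The anaphor is unbound in its domain → Principle A violation.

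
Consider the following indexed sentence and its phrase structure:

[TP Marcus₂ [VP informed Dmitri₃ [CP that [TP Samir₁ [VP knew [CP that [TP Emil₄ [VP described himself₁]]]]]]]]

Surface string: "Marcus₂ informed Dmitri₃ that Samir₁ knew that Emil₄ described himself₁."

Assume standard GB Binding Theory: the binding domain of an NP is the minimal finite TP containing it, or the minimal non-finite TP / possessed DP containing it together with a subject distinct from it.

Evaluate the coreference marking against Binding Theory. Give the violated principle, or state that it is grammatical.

The two coindexed NPs are *Samir₁* and *himself₁*.
*himself₁* is an anaphor. Principle A requires it to be bound within its binding domain — the embedded TP, whose subject is Emil₄.
Within that domain it is c-commanded by *Emil₄*, which does not share its index.
*Samir₁* does c-command the anaphor, but from outside its binding domain.
The anaphor is unbound in its domain → Principle A violation.

Principle A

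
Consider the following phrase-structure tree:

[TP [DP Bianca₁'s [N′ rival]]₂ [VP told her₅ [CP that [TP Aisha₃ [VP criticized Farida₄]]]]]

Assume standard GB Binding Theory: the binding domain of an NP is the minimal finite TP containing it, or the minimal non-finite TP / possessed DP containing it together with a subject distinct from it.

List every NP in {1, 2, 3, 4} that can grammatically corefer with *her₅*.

*her* is a pronoun, so Principle B applies: it must be free in its binding domain.
Binding domain of *her₅*: the matrix TP, whose subject is [Bianca₁'s rival]₂.
*Bianca₁* and the pronoun do not c-command one another → neither Principle B nor Principle C is at stake; coindexation permitted.
*[Bianca₁'s rival]₂* c-commands the pronoun within its binding domain → coindexation would violate Principle B.
*Aisha₃*: the pronoun c-commands this R-expression → coindexation would violate Principle C on *Aisha₃*.
*Farida₄*: the pronoun c-commands this R-expression → coindexation would violate Principle C on *Farida₄*.

{1}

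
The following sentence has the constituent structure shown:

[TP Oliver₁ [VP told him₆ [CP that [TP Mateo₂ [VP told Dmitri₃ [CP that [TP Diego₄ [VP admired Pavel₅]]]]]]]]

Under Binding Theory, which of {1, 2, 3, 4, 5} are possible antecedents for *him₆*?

*him* is a pronoun, so Principle B applies: it must be free in its binding domain.
Binding domain of *him₆*: the matrix TP, whose subject is Oliver₁.
*Oliver₁* c-commands the pronoun within its binding domain → coindexation would violate Principle B.
*Mateo₂*: the pronoun c-commands this R-expression → coindexation would violate Principle C on *Mateo₂*.
*Dmitri₃*: the pronoun c-commands this R-expression → coindexation would violate Principle C on *Dmitri₃*.
*Diego₄*: the pronoun c-commands this R-expression → coindexation would violate Principle C on *Diego₄*.
*Pavel₅*: the pronoun c-commands this R-expression → coindexation would violate Principle C on *Pavel₅*.

none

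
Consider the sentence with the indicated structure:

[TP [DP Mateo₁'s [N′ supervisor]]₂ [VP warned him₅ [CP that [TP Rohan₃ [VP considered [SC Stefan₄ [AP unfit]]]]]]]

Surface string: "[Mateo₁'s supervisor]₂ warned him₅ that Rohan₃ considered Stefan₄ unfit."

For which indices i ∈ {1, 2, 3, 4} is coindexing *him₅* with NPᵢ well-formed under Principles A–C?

*him* is a pronoun, so Principle B applies: it must be free in its binding domain.
Binding domain of *him₅*: the matrix TP, whose subject is [Mateo₁'s supervisor]₂.
*Mateo₁* and the pronoun do not c-command one another → neither Principle B nor Principle C is at stake; coindexation permitted.
*[Mateo₁'s supervisor]₂* c-commands the pronoun within its binding domain → coindexation would violate Principle B.
*Rohan₃*: the pronoun c-commands this R-expression → coindexation would violate Principle C on *Rohan₃*.
*Stefan₄*: the pronoun c-commands this R-expression → coindexation would violate Principle C on *Stefan₄*.

{1}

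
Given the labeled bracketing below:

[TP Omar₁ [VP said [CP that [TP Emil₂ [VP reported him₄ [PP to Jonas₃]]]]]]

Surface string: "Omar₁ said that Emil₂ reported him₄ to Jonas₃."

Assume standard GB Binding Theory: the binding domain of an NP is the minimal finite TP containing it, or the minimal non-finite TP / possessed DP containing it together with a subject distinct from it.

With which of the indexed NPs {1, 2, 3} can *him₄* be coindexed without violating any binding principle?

{1}

*him* is a pronoun, so Principle B applies: it must be free in its binding domain.
Binding domain of *him₄*: the embedded TP, whose subject is Emil₂.
*Omar₁* c-commands the pronoun but from outside its binding domain, and is not c-commanded by it → coindexation permitted.
*Emil₂* c-commands the pronoun within its binding domain → coindexation would violate Principle B.
*Jonas₃*: the pronoun c-commands this R-expression → coindexation would violate Principle C on *Jonas₃*.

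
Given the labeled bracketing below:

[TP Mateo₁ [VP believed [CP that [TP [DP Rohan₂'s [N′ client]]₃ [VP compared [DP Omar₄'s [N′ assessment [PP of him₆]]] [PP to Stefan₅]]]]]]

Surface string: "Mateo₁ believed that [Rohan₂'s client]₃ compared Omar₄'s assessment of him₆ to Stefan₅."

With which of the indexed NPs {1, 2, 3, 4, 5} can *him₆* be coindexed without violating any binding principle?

{1, 2, 3, 5}

*him* is a pronoun, so Principle B applies: it must be free in its binding domain.
Binding domain of *him₆*: the possessed DP, whose subject is Omar₄.
*Mateo₁* c-commands the pronoun but from outside its binding domain, and is not c-commanded by it → coindexation permitted.
*Rohan₂* and the pronoun do not c-command one another → neither Principle B nor Principle C is at stake; coindexation permitted.
*[Rohan₂'s client]₃* c-commands the pronoun but from outside its binding domain, and is not c-commanded by it → coindexation permitted.
*Omar₄* c-commands the pronoun within its binding domain → coindexation would violate Principle B.
*Stefan₅* and the pronoun do not c-command one another → neither Principle B nor Principle C is at stake; coindexation permitted.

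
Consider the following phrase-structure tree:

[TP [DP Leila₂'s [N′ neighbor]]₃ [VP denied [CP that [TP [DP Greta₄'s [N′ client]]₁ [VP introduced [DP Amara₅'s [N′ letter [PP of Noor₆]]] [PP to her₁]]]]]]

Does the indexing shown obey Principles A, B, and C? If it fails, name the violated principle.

Principle B

The two coindexed NPs are *[Greta₄'s client]₁* and *her₁*.
*her₁* is a pronoun. Its binding domain is the embedded TP, whose subject is [Greta₄'s client]₁.
*[Greta₄'s client]₁* c-commands it within that domain and carries the same index.
The pronoun is locally bound → Principle B violation.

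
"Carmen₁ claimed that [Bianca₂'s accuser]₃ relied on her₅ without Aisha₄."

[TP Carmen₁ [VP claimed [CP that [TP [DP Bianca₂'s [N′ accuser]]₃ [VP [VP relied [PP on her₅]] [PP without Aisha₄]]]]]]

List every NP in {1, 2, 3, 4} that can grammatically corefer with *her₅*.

{1, 2, 4}

*her* is a pronoun, so Principle B applies: it must be free in its binding domain.
Binding domain of *her₅*: the embedded TP, whose subject is [Bianca₂'s accuser]₃.
*Carmen₁* c-commands the pronoun but from outside its binding domain, and is not c-commanded by it → coindexation permitted.
*Bianca₂* and the pronoun do not c-command one another → neither Principle B nor Principle C is at stake; coindexation permitted.
*[Bianca₂'s accuser]₃* c-commands the pronoun within its binding domain → coindexation would violate Principle B.
*Aisha₄* and the pronoun do not c-command one another → neither Principle B nor Principle C is at stake; coindexation permitted.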